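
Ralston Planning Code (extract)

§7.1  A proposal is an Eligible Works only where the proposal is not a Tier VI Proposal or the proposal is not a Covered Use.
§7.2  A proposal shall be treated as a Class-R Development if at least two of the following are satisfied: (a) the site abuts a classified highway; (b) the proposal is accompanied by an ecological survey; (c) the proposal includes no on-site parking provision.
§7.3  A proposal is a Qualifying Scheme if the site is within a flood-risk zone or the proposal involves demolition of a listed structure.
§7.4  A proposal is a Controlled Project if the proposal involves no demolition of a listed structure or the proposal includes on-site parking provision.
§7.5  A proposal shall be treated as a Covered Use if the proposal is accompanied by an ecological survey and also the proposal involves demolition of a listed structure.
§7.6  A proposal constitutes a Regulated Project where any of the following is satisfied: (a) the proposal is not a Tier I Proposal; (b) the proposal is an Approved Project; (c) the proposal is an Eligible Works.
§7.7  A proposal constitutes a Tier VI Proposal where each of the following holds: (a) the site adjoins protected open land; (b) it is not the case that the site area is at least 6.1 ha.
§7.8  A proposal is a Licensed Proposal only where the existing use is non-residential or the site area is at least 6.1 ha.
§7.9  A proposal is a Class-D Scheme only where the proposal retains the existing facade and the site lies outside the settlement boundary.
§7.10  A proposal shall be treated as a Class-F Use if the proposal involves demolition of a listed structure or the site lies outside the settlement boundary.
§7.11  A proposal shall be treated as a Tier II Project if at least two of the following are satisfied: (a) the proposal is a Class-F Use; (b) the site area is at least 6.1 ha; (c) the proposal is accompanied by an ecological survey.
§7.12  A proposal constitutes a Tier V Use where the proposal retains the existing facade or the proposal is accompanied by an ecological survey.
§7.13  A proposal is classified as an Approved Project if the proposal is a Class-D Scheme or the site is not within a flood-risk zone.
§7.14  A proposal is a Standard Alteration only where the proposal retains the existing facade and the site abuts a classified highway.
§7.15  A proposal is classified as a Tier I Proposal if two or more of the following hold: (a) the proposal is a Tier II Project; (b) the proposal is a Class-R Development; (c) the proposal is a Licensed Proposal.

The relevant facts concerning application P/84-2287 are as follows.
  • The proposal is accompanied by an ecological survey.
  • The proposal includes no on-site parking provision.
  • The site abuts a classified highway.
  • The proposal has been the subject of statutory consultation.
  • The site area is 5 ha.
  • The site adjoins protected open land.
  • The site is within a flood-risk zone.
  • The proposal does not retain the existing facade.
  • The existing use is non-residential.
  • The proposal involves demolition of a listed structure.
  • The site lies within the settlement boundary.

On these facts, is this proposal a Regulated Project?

§7.10 — Class-F Use: [the proposal involves demolition of a listed structure? yes] OR [the site lies outside the settlement boundary? no] → satisfied.
§7.11 — Tier II Project: Class-F Use (§7.10)? yes; site area: 5 ha ≥ 6.1 ha? no; the proposal is accompanied by an ecological survey? yes — 2 of 3 hold (need ≥2) → satisfied.
§7.2 — Class-R Development: the site abuts a classified highway? yes; the proposal is accompanied by an ecological survey? yes; the proposal includes no on-site parking provision? yes — 3 of 3 hold (need ≥2) → satisfied.
§7.8 — Licensed Proposal: [the existing use is non-residential? yes] OR [site area: 5 ha ≥ 6.1 ha? no] → satisfied.
§7.15 — Tier I Proposal: Tier II Project (§7.11)? yes; Class-R Development (§7.2)? yes; Licensed Proposal (§7.8)? yes — 3 of 3 hold (need ≥2) → satisfied.
§7.9 — Class-D Scheme: [the proposal retains the existing facade? no] AND [the site lies outside the settlement boundary? no] → not satisfied.
§7.13 — Approved Project: [Class-D Scheme (§7.9)? no] OR [the site is not within a flood-risk zone? no] → not satisfied.
§7.7 — Tier VI Proposal: [the site adjoins protected open land? yes] AND [site area: 5 ha ≥ 6.1 ha? no, so negated condition yes] → satisfied.
§7.5 — Covered Use: [the proposal is accompanied by an ecological survey? yes] AND [the proposal involves demolition of a listed structure? yes] → satisfied.
§7.1 — Eligible Works: [not a Tier VI Proposal (§7.7)? no] OR [not a Covered Use (§7.5)? no] → not satisfied.
§7.6 — Regulated Project: [not a Tier I Proposal (§7.15)? no] OR [Approved Project (§7.13)? no] OR [Eligible Works (§7.1)? no] → not satisfied.

No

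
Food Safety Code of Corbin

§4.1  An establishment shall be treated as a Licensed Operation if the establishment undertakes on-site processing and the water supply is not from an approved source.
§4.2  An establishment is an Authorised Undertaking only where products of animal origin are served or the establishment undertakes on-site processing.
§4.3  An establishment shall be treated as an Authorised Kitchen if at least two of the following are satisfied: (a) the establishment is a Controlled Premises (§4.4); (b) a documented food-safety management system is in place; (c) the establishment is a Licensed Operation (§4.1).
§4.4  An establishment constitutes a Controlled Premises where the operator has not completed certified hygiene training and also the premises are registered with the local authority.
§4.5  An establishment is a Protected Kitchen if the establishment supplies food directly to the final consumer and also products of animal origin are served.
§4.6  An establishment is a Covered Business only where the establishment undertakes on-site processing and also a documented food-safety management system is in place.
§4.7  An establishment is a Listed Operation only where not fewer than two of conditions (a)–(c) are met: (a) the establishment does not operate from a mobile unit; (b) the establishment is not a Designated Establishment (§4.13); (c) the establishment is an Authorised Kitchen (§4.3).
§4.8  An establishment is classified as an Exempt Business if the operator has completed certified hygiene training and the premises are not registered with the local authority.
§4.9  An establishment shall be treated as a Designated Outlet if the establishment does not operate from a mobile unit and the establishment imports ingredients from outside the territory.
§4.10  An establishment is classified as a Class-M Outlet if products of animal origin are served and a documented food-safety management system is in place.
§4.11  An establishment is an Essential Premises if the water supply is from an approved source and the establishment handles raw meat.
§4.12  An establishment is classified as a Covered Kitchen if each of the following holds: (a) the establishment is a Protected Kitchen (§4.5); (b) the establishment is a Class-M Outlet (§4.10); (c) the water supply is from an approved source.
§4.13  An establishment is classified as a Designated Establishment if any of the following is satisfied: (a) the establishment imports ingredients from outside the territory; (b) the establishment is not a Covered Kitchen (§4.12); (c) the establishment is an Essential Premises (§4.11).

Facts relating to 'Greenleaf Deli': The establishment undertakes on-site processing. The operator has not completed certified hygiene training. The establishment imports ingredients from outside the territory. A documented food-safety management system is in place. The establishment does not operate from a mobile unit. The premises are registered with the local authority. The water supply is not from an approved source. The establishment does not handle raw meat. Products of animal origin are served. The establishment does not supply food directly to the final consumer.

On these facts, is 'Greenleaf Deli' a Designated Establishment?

Yes

Under §4.5: the establishment supplies food directly to the final consumer? no; and products of animal origin are served? yes. So the establishment is not a Protected Kitchen.
Under §4.10: products of animal origin are served? yes; and a documented food-safety management system is in place? yes. So the establishment is a Class-M Outlet.
Under §4.12: Protected Kitchen (§4.5)? no; and Class-M Outlet (§4.10)? yes; and the water supply is from an approved source? no. So the establishment is not a Covered Kitchen.
Under §4.11: the water supply is from an approved source? no; and the establishment handles raw meat? no. So the establishment is not an Essential Premises.
Under §4.13: the establishment imports ingredients from outside the territory? yes; or not a Covered Kitchen (§4.12)? yes; or Essential Premises (§4.11)? no. So the establishment is a Designated Establishment.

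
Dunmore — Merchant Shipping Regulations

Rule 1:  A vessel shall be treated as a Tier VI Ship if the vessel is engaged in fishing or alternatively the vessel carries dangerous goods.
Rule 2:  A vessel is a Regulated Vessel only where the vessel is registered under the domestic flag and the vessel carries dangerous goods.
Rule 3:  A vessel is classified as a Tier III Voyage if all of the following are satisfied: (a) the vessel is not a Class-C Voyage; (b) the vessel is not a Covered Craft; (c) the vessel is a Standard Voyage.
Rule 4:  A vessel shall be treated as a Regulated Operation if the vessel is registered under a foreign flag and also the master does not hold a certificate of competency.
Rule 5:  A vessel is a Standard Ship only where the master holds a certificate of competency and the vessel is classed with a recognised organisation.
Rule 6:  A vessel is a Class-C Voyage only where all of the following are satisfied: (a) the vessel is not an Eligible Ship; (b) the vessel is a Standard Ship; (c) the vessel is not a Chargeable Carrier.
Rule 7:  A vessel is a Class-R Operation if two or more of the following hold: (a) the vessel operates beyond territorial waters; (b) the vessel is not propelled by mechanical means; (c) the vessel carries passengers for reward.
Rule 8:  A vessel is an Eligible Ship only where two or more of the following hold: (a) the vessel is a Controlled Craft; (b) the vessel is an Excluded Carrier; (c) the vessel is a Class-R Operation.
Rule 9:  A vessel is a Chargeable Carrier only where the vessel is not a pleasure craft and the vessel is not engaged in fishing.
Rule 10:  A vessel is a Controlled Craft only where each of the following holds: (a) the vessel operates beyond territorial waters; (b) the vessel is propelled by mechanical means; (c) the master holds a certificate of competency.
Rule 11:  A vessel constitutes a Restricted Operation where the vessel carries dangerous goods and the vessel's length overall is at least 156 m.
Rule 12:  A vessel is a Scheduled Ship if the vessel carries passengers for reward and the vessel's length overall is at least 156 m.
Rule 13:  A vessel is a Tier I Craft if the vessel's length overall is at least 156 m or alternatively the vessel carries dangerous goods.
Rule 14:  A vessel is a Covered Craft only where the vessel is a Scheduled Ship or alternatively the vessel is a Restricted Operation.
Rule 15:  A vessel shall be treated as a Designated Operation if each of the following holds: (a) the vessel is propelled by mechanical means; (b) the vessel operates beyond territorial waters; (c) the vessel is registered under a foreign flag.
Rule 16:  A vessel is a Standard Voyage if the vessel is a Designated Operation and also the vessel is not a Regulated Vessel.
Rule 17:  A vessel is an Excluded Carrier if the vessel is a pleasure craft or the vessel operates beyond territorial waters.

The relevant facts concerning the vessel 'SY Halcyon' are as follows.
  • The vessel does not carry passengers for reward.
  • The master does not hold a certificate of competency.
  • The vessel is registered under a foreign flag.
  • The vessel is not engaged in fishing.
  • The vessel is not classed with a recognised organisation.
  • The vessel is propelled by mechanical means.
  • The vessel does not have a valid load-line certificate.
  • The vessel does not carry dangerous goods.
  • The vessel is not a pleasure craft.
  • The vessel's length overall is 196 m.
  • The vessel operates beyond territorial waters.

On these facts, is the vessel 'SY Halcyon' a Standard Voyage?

Yes

Under rule 15: the vessel is propelled by mechanical means? yes; and the vessel operates beyond territorial waters? yes; and the vessel is registered under a foreign flag? yes. So the vessel is a Designated Operation.
Under rule 2: the vessel is registered under the domestic flag? no; and the vessel carries dangerous goods? no. So the vessel is not a Regulated Vessel.
Under rule 16: Designated Operation (rule 15)? yes; and not a Regulated Vessel (rule 2)? yes. So the vessel is a Standard Voyage.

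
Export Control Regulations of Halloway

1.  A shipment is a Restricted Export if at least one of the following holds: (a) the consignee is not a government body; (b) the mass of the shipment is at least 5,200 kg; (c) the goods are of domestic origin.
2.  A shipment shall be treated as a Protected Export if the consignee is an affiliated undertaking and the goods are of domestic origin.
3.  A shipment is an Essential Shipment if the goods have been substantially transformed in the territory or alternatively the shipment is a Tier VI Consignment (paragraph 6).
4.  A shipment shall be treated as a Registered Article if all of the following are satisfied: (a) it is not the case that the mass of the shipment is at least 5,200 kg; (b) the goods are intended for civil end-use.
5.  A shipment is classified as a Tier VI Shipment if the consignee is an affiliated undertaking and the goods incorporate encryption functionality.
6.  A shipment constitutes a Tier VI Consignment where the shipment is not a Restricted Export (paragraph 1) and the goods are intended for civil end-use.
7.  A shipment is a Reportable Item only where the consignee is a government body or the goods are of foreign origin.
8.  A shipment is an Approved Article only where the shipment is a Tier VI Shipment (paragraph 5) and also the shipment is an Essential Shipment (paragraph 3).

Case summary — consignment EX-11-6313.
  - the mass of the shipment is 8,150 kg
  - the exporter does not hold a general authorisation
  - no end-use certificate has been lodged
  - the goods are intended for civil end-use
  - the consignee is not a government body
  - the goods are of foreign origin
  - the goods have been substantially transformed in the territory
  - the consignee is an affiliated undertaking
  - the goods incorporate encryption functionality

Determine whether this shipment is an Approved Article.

paragraph 5 — Tier VI Shipment: [the consignee is an affiliated undertaking? yes] AND [the goods incorporate encryption functionality? yes] → satisfied.
paragraph 1 — Restricted Export: [the consignee is not a government body? yes] OR [mass of the shipment: 8,150 kg ≥ 5,200 kg? yes] OR [the goods are of domestic origin? no] → satisfied.
paragraph 6 — Tier VI Consignment: [not a Restricted Export (paragraph 1)? no] AND [the goods are intended for civil end-use? yes] → not satisfied.
paragraph 3 — Essential Shipment: [the goods have been substantially transformed in the territory? yes] OR [Tier VI Consignment (paragraph 6)? no] → satisfied.
paragraph 8 — Approved Article: [Tier VI Shipment (paragraph 5)? yes] AND [Essential Shipment (paragraph 3)? yes] → satisfied.

Yes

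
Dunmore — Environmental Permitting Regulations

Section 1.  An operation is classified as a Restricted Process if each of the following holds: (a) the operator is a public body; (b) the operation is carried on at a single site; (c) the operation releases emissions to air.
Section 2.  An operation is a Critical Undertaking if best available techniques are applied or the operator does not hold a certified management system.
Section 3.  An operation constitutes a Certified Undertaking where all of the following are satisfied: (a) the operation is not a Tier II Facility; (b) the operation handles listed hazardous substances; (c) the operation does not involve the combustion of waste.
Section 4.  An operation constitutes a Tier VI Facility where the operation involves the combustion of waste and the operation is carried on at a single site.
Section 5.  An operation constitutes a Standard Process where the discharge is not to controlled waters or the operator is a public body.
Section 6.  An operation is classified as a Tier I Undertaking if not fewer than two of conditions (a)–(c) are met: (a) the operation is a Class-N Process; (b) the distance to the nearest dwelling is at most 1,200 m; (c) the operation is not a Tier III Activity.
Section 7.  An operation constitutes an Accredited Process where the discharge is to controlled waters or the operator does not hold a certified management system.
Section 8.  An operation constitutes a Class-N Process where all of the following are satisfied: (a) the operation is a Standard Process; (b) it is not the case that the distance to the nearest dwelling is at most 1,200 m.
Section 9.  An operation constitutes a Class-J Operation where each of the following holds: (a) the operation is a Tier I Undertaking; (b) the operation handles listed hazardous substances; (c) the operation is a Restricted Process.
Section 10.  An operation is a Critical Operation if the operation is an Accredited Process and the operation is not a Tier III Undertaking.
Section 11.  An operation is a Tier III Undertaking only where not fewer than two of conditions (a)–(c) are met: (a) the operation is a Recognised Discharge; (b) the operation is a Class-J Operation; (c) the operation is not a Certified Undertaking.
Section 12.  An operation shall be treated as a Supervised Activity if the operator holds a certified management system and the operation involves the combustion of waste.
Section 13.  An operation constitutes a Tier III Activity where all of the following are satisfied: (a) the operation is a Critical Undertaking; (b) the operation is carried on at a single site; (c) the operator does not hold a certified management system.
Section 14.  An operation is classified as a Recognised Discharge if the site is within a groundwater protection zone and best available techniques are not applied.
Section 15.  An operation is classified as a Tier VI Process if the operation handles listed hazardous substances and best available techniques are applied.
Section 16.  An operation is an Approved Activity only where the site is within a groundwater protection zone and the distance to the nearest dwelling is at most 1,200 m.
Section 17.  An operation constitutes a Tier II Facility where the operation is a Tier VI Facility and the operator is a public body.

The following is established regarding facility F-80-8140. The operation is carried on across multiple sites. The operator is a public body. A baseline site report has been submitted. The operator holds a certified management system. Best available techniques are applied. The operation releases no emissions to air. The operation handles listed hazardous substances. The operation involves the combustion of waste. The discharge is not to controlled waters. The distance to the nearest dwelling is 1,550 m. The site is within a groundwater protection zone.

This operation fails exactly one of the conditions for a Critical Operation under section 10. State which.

section 7 — Accredited Process: [the discharge is to controlled waters? no] OR [the operator does not hold a certified management system? no] → not satisfied.
section 14 — Recognised Discharge: [the site is within a groundwater protection zone? yes] AND [best available techniques are not applied? no] → not satisfied.
section 5 — Standard Process: [the discharge is not to controlled waters? yes] OR [the operator is a public body? yes] → satisfied.
section 8 — Class-N Process: [Standard Process (section 5)? yes] AND [distance to the nearest dwelling: 1,550 m ≤ 1,200 m? no, so negated condition yes] → satisfied.
section 2 — Critical Undertaking: [best available techniques are applied? yes] OR [the operator does not hold a certified management system? no] → satisfied.
section 13 — Tier III Activity: [Critical Undertaking (section 2)? yes] AND [the operation is carried on at a single site? no] AND [the operator does not hold a certified management system? no] → not satisfied.
section 6 — Tier I Undertaking: Class-N Process (section 8)? yes; distance to the nearest dwelling: 1,550 m ≤ 1,200 m? no; not a Tier III Activity (section 13)? yes — 2 of 3 hold (need ≥2) → satisfied.
section 1 — Restricted Process: [the operator is a public body? yes] AND [the operation is carried on at a single site? no] AND [the operation releases emissions to air? no] → not satisfied.
section 9 — Class-J Operation: [Tier I Undertaking (section 6)? yes] AND [the operation handles listed hazardous substances? yes] AND [Restricted Process (section 1)? no] → not satisfied.
section 4 — Tier VI Facility: [the operation involves the combustion of waste? yes] AND [the operation is carried on at a single site? no] → not satisfied.
section 17 — Tier II Facility: [Tier VI Facility (section 4)? no] AND [the operator is a public body? yes] → not satisfied.
section 3 — Certified Undertaking: [not a Tier II Facility (section 17)? yes] AND [the operation handles listed hazardous substances? yes] AND [the operation does not involve the combustion of waste? no] → not satisfied.
section 11 — Tier III Undertaking: Recognised Discharge (section 14)? no; Class-J Operation (section 9)? no; not a Certified Undertaking (section 3)? yes — 1 of 3 hold (need ≥2) → not satisfied.
section 10 — Critical Operation: [Accredited Process (section 7)? no] AND [not a Tier III Undertaking (section 11)? yes] → not satisfied.

Accredited Process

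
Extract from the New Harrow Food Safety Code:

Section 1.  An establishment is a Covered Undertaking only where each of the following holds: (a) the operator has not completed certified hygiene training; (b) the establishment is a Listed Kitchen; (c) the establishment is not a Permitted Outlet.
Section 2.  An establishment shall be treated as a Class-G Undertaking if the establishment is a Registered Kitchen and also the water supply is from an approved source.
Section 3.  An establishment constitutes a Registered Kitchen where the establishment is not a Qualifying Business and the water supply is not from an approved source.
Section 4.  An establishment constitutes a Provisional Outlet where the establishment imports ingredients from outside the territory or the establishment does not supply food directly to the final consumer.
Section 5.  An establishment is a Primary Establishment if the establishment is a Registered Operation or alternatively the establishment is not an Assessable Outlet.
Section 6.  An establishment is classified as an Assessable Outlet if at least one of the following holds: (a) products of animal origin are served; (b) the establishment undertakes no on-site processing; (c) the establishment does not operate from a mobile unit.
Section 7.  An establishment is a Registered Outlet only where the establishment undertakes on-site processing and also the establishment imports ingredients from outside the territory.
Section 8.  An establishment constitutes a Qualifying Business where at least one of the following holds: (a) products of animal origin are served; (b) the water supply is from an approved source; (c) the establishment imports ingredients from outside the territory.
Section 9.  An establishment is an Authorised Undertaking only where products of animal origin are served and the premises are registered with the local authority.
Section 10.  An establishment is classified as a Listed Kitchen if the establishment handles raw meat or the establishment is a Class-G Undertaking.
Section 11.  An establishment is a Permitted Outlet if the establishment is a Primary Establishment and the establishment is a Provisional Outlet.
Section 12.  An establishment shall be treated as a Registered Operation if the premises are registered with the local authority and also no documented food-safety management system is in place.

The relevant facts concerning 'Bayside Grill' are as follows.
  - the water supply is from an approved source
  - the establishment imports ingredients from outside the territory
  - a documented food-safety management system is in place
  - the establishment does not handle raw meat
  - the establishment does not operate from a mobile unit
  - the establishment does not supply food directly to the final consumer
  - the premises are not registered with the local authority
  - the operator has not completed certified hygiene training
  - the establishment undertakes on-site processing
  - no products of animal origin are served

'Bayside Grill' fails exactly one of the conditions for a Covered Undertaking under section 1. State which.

Listed Kitchen

section 8 — Qualifying Business: [products of animal origin are served? no] OR [the water supply is from an approved source? yes] OR [the establishment imports ingredients from outside the territory? yes] → satisfied.
section 3 — Registered Kitchen: [not a Qualifying Business (section 8)? no] AND [the water supply is not from an approved source? no] → not satisfied.
section 2 — Class-G Undertaking: [Registered Kitchen (section 3)? no] AND [the water supply is from an approved source? yes] → not satisfied.
section 10 — Listed Kitchen: [the establishment handles raw meat? no] OR [Class-G Undertaking (section 2)? no] → not satisfied.
section 12 — Registered Operation: [the premises are registered with the local authority? no] AND [no documented food-safety management system is in place? no] → not satisfied.
section 6 — Assessable Outlet: [products of animal origin are served? no] OR [the establishment undertakes no on-site processing? no] OR [the establishment does not operate from a mobile unit? yes] → satisfied.
section 5 — Primary Establishment: [Registered Operation (section 12)? no] OR [not an Assessable Outlet (section 6)? no] → not satisfied.
section 4 — Provisional Outlet: [the establishment imports ingredients from outside the territory? yes] OR [the establishment does not supply food directly to the final consumer? yes] → satisfied.
section 11 — Permitted Outlet: [Primary Establishment (section 5)? no] AND [Provisional Outlet (section 4)? yes] → not satisfied.
section 1 — Covered Undertaking: [the operator has not completed certified hygiene training? yes] AND [Listed Kitchen (section 10)? no] AND [not a Permitted Outlet (section 11)? yes] → not satisfied.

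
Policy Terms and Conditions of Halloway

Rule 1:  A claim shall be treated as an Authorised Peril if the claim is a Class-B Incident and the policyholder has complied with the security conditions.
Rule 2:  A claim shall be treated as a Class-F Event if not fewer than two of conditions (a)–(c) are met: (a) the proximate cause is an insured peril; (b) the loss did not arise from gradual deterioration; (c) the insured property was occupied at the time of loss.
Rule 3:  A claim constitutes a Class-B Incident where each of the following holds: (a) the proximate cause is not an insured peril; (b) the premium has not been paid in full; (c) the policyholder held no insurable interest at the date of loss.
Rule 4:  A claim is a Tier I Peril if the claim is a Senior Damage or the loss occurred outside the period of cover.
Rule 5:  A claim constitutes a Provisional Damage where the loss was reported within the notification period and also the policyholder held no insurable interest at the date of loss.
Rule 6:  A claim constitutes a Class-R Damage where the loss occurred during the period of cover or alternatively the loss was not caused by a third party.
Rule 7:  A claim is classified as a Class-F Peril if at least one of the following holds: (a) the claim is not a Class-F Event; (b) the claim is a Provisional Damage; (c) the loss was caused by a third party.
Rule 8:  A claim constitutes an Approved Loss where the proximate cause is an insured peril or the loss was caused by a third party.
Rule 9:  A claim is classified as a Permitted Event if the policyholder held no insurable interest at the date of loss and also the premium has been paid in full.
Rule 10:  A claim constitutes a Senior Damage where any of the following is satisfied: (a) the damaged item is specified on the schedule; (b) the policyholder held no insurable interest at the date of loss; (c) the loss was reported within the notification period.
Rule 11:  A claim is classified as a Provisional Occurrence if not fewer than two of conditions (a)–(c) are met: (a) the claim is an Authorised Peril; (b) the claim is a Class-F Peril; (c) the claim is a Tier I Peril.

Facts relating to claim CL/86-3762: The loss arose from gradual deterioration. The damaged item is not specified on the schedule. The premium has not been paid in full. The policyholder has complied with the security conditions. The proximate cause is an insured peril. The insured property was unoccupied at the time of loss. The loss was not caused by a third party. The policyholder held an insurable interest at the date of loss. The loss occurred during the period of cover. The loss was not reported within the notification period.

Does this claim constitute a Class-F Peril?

Yes

Under rule 2: the proximate cause is an insured peril? yes; the loss did not arise from gradual deterioration? no; the insured property was occupied at the time of loss? no — 1 of 3 hold (need ≥2) → not satisfied.
Under rule 5: the loss was reported within the notification period? no; and the policyholder held no insurable interest at the date of loss? no. So the claim is not a Provisional Damage.
Under rule 7: not a Class-F Event (rule 2)? yes; or Provisional Damage (rule 5)? no; or the loss was caused by a third party? no. So the claim is a Class-F Peril.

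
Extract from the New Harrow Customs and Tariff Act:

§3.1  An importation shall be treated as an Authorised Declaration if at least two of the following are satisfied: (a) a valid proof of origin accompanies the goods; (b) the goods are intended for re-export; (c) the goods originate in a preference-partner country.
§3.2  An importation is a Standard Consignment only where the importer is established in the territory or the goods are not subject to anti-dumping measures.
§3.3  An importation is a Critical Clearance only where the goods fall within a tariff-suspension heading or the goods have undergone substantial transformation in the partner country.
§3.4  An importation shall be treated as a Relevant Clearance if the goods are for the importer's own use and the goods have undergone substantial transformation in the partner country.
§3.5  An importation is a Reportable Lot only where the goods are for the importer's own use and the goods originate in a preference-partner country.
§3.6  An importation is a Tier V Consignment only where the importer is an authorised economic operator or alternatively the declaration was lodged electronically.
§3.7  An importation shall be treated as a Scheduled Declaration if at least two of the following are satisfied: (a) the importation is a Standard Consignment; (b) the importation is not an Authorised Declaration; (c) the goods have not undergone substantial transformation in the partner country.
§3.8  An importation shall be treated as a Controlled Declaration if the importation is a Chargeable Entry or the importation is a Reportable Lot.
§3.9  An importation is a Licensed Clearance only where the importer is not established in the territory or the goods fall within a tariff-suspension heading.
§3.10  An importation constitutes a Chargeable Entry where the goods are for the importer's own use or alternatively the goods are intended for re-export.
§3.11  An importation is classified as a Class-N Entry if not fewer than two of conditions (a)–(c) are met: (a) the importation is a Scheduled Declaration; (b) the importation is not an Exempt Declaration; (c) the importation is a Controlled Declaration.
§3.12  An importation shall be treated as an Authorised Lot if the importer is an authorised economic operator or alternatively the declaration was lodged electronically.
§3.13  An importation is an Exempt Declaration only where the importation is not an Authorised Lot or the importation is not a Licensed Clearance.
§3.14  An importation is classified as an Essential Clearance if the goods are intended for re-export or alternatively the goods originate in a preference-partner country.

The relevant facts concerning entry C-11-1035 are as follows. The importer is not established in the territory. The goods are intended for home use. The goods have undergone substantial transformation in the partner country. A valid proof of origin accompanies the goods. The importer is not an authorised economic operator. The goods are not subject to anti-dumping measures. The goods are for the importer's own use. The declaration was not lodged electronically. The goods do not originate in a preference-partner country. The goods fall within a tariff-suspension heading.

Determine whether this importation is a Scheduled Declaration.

§3.2 — Standard Consignment: [the importer is established in the territory? no] OR [the goods are not subject to anti-dumping measures? yes] → satisfied.
§3.1 — Authorised Declaration: a valid proof of origin accompanies the goods? yes; the goods are intended for re-export? no; the goods originate in a preference-partner country? no — 1 of 3 hold (need ≥2) → not satisfied.
§3.7 — Scheduled Declaration: Standard Consignment (§3.2)? yes; not an Authorised Declaration (§3.1)? yes; the goods have not undergone substantial transformation in the partner country? no — 2 of 3 hold (need ≥2) → satisfied.

Yes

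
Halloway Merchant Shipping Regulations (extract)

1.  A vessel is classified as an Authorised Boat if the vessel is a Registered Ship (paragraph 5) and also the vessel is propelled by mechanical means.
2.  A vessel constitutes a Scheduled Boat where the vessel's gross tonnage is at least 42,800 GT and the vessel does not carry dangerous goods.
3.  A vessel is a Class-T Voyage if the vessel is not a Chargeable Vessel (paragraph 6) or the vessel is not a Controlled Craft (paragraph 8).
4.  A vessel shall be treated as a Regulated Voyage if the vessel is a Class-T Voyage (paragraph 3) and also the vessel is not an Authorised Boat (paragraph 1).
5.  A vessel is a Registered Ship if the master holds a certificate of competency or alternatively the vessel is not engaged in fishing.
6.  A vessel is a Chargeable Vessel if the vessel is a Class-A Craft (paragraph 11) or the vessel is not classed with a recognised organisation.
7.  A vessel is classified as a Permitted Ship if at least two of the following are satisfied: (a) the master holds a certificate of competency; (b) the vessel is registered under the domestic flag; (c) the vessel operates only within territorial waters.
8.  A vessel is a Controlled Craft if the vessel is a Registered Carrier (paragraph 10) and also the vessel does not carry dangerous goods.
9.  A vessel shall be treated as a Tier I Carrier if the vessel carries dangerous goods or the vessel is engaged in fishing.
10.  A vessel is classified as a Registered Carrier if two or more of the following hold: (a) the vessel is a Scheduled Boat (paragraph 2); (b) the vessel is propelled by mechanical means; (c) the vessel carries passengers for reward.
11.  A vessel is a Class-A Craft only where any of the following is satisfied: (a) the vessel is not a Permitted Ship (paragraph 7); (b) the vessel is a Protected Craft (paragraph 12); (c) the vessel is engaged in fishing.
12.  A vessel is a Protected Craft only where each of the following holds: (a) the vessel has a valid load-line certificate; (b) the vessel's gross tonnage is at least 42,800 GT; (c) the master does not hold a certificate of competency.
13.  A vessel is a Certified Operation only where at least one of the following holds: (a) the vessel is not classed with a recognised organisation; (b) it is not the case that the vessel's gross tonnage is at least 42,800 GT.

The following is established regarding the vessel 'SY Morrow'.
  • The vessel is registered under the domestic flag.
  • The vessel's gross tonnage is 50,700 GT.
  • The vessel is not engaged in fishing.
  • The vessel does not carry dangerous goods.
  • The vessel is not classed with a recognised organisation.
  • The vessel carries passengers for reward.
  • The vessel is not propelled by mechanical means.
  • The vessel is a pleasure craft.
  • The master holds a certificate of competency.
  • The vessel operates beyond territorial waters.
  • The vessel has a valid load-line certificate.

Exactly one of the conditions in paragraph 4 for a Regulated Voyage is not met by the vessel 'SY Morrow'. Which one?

Class-T Voyage

Under paragraph 7: the master holds a certificate of competency? yes; the vessel is registered under the domestic flag? yes; the vessel operates only within territorial waters? no — 2 of 3 hold (need ≥2) → satisfied.
Under paragraph 12: the vessel has a valid load-line certificate? yes; and vessel's gross tonnage: 50,700 GT ≥ 42,800 GT? yes; and the master does not hold a certificate of competency? no. So the vessel is not a Protected Craft.
Under paragraph 11: not a Permitted Ship (paragraph 7)? no; or Protected Craft (paragraph 12)? no; or the vessel is engaged in fishing? no. So the vessel is not a Class-A Craft.
Under paragraph 6: Class-A Craft (paragraph 11)? no; or the vessel is not classed with a recognised organisation? yes. So the vessel is a Chargeable Vessel.
Under paragraph 2: vessel's gross tonnage: 50,700 GT ≥ 42,800 GT? yes; and the vessel does not carry dangerous goods? yes. So the vessel is a Scheduled Boat.
Under paragraph 10: Scheduled Boat (paragraph 2)? yes; the vessel is propelled by mechanical means? no; the vessel carries passengers for reward? yes — 2 of 3 hold (need ≥2) → satisfied.
Under paragraph 8: Registered Carrier (paragraph 10)? yes; and the vessel does not carry dangerous goods? yes. So the vessel is a Controlled Craft.
Under paragraph 3: not a Chargeable Vessel (paragraph 6)? no; or not a Controlled Craft (paragraph 8)? no. So the vessel is not a Class-T Voyage.
Under paragraph 5: the master holds a certificate of competency? yes; or the vessel is not engaged in fishing? yes. So the vessel is a Registered Ship.
Under paragraph 1: Registered Ship (paragraph 5)? yes; and the vessel is propelled by mechanical means? no. So the vessel is not an Authorised Boat.
Under paragraph 4: Class-T Voyage (paragraph 3)? no; and not an Authorised Boat (paragraph 1)? yes. So the vessel is not a Regulated Voyage.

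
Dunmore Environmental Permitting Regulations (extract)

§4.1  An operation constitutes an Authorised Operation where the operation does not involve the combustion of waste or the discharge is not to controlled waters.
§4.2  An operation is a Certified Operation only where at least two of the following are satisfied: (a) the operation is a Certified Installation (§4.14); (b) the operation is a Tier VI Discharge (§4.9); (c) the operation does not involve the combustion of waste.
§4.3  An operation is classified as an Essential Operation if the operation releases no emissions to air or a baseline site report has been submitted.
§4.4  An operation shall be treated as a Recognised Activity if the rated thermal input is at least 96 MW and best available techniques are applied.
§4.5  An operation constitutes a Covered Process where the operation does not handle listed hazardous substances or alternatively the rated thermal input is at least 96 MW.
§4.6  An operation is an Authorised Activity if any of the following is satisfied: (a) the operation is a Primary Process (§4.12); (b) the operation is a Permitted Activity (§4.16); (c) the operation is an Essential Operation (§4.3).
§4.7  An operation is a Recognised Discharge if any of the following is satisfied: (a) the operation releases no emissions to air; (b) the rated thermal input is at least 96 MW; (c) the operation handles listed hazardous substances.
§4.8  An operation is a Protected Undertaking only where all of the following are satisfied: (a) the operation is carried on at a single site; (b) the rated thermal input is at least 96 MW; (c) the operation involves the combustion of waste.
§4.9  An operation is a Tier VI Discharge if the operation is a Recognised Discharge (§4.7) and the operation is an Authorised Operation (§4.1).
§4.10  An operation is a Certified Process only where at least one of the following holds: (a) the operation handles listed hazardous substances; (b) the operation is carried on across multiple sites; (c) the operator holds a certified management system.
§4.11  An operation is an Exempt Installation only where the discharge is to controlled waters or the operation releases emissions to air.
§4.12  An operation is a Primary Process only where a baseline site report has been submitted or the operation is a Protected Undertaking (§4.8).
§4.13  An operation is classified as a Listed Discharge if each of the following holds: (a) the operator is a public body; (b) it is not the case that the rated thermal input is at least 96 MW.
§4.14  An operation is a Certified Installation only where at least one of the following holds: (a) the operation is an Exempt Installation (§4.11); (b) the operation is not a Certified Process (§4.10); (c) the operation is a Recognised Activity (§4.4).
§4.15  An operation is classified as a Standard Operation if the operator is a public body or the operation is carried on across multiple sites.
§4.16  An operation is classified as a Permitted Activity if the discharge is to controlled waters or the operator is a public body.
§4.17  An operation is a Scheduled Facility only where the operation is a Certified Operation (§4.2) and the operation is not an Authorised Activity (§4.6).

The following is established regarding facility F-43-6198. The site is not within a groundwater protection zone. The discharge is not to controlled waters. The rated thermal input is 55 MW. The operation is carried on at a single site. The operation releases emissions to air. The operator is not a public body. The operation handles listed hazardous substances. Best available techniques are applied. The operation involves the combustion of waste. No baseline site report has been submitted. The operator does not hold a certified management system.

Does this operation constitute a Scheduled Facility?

Under §4.11: the discharge is to controlled waters? no; or the operation releases emissions to air? yes. So the operation is an Exempt Installation.
Under §4.10: the operation handles listed hazardous substances? yes; or the operation is carried on across multiple sites? no; or the operator holds a certified management system? no. So the operation is a Certified Process.
Under §4.4: rated thermal input: 55 MW ≥ 96 MW? no; and best available techniques are applied? yes. So the operation is not a Recognised Activity.
Under §4.14: Exempt Installation (§4.11)? yes; or not a Certified Process (§4.10)? no; or Recognised Activity (§4.4)? no. So the operation is a Certified Installation.
Under §4.7: the operation releases no emissions to air? no; or rated thermal input: 55 MW ≥ 96 MW? no; or the operation handles listed hazardous substances? yes. So the operation is a Recognised Discharge.
Under §4.1: the operation does not involve the combustion of waste? no; or the discharge is not to controlled waters? yes. So the operation is an Authorised Operation.
Under §4.9: Recognised Discharge (§4.7)? yes; and Authorised Operation (§4.1)? yes. So the operation is a Tier VI Discharge.
Under §4.2: Certified Installation (§4.14)? yes; Tier VI Discharge (§4.9)? yes; the operation does not involve the combustion of waste? no — 2 of 3 hold (need ≥2) → satisfied.
Under §4.8: the operation is carried on at a single site? yes; and rated thermal input: 55 MW ≥ 96 MW? no; and the operation involves the combustion of waste? yes. So the operation is not a Protected Undertaking.
Under §4.12: a baseline site report has been submitted? no; or Protected Undertaking (§4.8)? no. So the operation is not a Primary Process.
Under §4.16: the discharge is to controlled waters? no; or the operator is a public body? no. So the operation is not a Permitted Activity.
Under §4.3: the operation releases no emissions to air? no; or a baseline site report has been submitted? no. So the operation is not an Essential Operation.
Under §4.6: Primary Process (§4.12)? no; or Permitted Activity (§4.16)? no; or Essential Operation (§4.3)? no. So the operation is not an Authorised Activity.
Under §4.17: Certified Operation (§4.2)? yes; and not an Authorised Activity (§4.6)? yes. So the operation is a Scheduled Facility.

Yes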